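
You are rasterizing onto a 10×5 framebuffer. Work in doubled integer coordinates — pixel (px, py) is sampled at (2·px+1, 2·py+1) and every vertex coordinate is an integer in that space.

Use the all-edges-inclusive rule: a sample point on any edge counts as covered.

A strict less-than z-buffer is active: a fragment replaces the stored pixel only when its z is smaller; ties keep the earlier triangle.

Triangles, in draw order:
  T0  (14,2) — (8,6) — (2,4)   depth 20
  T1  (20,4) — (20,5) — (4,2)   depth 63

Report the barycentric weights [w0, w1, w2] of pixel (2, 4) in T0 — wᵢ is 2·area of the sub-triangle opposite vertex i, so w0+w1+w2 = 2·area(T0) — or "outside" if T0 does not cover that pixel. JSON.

T0:
  2·area = 36
  edge (14, 2)→(8, 6): d=(-6,4) inclusive
  edge (8, 6)→(2, 4): d=(-6,-2) inclusive
  edge (2, 4)→(14, 2): d=(12,-2) inclusive
    (4,1)@(9, 3): e=[14,20,2] → #
    (5,1)@(11, 3): e=[6,24,6] → #
    (6,1)@(13, 3): e=[-2,28,10] → ·
    (2,2)@(5, 5): e=[18,0,18] → #  [on edge]
    (3,2)@(7, 5): e=[10,4,22] → #
    (5,2)@(11, 5): e=[-6,12,30] → ·
    (2,3)@(5, 7): e=[6,-12,42] → ·
    (3,3)@(7, 7): e=[-2,-8,46] → ·
    (4,3)@(9, 7): e=[-10,-4,50] → ·
    (5,3)@(11, 7): e=[-18,0,54] → ·  [on edge]
    (8,4)@(17, 9): e=[-54,0,90] → ·  [on edge]
  covered (5 px):
    · · · · · · · · · ·
    · · · · # # · · · ·
    · · # # # · · · · ·
    · · · · · · · · · ·
    · · · · · · · · · ·
T1:
  2·area = 16
  edge (20, 4)→(20, 5): d=(0,1) inclusive
  edge (20, 5)→(4, 2): d=(-16,-3) inclusive
  edge (4, 2)→(20, 4): d=(16,2) inclusive
    (5,1)@(11, 3): e=[9,5,2] → #
    (6,1)@(13, 3): e=[7,11,-2] → ·
    (5,2)@(11, 5): e=[9,-27,34] → ·
  covered (1 px):
    · · · · · · · · · ·
    · · · · · # · · · ·
    · · · · · · · · · ·
    · · · · · · · · · ·
    · · · · · · · · · ·

Answer: "outside"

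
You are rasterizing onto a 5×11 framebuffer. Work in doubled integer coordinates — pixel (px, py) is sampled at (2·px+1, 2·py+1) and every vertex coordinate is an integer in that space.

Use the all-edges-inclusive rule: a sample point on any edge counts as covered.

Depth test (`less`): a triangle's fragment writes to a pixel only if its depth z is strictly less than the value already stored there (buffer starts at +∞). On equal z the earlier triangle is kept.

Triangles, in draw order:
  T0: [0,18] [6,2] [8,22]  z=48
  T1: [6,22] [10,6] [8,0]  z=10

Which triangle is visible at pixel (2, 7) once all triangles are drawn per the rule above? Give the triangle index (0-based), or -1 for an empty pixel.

T0:
  2·area = 152
  edge (0, 18)→(6, 2): d=(6,-16) inclusive
  edge (6, 2)→(8, 22): d=(2,20) inclusive
  edge (8, 22)→(0, 18): d=(-8,-4) inclusive
    (2,2)@(5, 5): e=[2,26,124] → █
    (3,2)@(7, 5): e=[34,-14,132] → ·
    (2,3)@(5, 7): e=[14,30,108] → █
    (3,3)@(7, 7): e=[46,-10,116] → ·
    (2,4)@(5, 9): e=[26,34,92] → █
    (3,4)@(7, 9): e=[58,-6,100] → ·
    (1,5)@(3, 11): e=[6,78,68] → █
    (3,5)@(7, 11): e=[70,-2,84] → ·
    (1,6)@(3, 13): e=[18,82,52] → █
    (3,6)@(7, 13): e=[82,2,68] → █
    (4,6)@(9, 13): e=[114,-38,76] → ·
    (1,7)@(3, 15): e=[30,86,36] → █
  covered (19 px):
    · · · · ·
    · · · · ·
    · · █ · ·
    · · █ · ·
    · · █ · ·
    · █ █ · ·
    · █ █ █ ·
    · █ █ █ ·
    █ █ █ █ ·
    · █ █ █ ·
    · · · █ ·
T1:
  2·area = 56  (B↔C swapped to make it positive)
  edge (6, 22)→(8, 0): d=(2,-22) inclusive
  edge (8, 0)→(10, 6): d=(2,6) inclusive
  edge (10, 6)→(6, 22): d=(-4,16) inclusive
    (4,1)@(9, 3): e=[28,0,28] → █  [on edge]
    (4,2)@(9, 5): e=[32,4,20] → █
    (4,3)@(9, 7): e=[36,8,12] → █
    (4,4)@(9, 9): e=[40,12,4] → █
    (3,5)@(7, 11): e=[0,28,28] → █  [on edge]
    (4,5)@(9, 11): e=[44,16,-4] → ·
    (3,6)@(7, 13): e=[4,32,20] → █
    (4,6)@(9, 13): e=[48,20,-12] → ·
    (3,7)@(7, 15): e=[8,36,12] → █
    (4,7)@(9, 15): e=[52,24,-20] → ·
    (3,8)@(7, 17): e=[12,40,4] → █
    (4,8)@(9, 17): e=[56,28,-28] → ·
  covered (8 px):
    · · · · ·
    · · · · █
    · · · · █
    · · · · █
    · · · · █
    · · · █ ·
    · · · █ ·
    · · · █ ·
    · · · █ ·
    · · · · ·
    · · · · ·

Z-buffer (winner per pixel, '.' = empty):
  . . . . .
  . . . . 1
  . . 0 . 1
  . . 0 . 1
  . . 0 . 1
  . 0 0 1 .
  . 0 0 1 .
  . 0 0 1 .
  0 0 0 1 .
  . 0 0 0 .
  . . . 0 .

Result: 0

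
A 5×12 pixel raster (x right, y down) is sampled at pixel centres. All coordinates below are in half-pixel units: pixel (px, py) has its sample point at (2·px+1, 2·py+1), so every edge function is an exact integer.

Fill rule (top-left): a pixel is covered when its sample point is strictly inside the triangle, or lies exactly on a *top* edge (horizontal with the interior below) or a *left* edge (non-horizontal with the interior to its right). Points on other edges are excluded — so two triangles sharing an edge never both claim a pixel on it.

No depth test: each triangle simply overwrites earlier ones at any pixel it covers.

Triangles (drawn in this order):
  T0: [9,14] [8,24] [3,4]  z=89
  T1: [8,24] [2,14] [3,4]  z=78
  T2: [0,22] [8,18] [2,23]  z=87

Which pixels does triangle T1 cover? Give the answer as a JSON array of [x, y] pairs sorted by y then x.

T0:
  2·area = 70
  edge (9, 14)→(8, 24): d=(-1,10) right/bottom  bias=-1
  edge (8, 24)→(3, 4): d=(-5,-20) top-left  bias=+0
  edge (3, 4)→(9, 14): d=(6,10) right/bottom  bias=-1
    (2,4)@(5, 9): e=[45,15,10] → #
    (3,4)@(7, 9): e=[25,55,-10] → ·
    (2,5)@(5, 11): e=[43,5,22] → #
    (3,5)@(7, 11): e=[23,45,2] → #
    (4,5)@(9, 11): e=[3,85,-18] → ·
    (2,6)@(5, 13): e=[41,-5,34] → ·
    (3,6)@(7, 13): e=[21,35,14] → #
    (4,6)@(9, 13): e=[1,75,-6] → ·
    (3,7)@(7, 15): e=[19,25,26] → #
    (4,7)@(9, 15): e=[-1,65,6] → ·
    (3,8)@(7, 17): e=[17,15,38] → #
    (4,8)@(9, 17): e=[-3,55,18] → ·
  covered (7 px):
    · · · · ·
    · · · · ·
    · · · · ·
    · · · · ·
    · · # · ·
    · · # # ·
    · · · # ·
    · · · # ·
    · · · # ·
    · · · # ·
    · · · · ·
    · · · · ·
T1:
  2·area = 70
  edge (8, 24)→(2, 14): d=(-6,-10) top-left  bias=+0
  edge (2, 14)→(3, 4): d=(1,-10) top-left  bias=+0
  edge (3, 4)→(8, 24): d=(5,20) right/bottom  bias=-1
    (1,2)@(3, 5): e=[64,1,5] → #
    (2,2)@(5, 5): e=[84,21,-35] → ·
    (1,3)@(3, 7): e=[52,3,15] → #
    (2,3)@(5, 7): e=[72,23,-25] → ·
    (1,4)@(3, 9): e=[40,5,25] → #
    (2,4)@(5, 9): e=[60,25,-15] → ·
    (1,5)@(3, 11): e=[28,7,35] → #
    (2,5)@(5, 11): e=[48,27,-5] → ·
    (1,6)@(3, 13): e=[16,9,45] → #
    (2,6)@(5, 13): e=[36,29,5] → #
    (3,6)@(7, 13): e=[56,49,-35] → ·
    (1,7)@(3, 15): e=[4,11,55] → #
    (2,9)@(5, 19): e=[0,35,35] → #  [on edge]
  covered (11 px):
    · · · · ·
    · · · · ·
    · # · · ·
    · # · · ·
    · # · · ·
    · # · · ·
    · # # · ·
    · # # · ·
    · · # · ·
    · · # · ·
    · · · # ·
    · · · · ·
T2:
  2·area = 16
  edge (0, 22)→(8, 18): d=(8,-4) top-left  bias=+0
  edge (8, 18)→(2, 23): d=(-6,5) right/bottom  bias=-1
  edge (2, 23)→(0, 22): d=(-2,-1) top-left  bias=+0
    (1,10)@(3, 21): e=[4,7,5] → #
    (2,10)@(5, 21): e=[12,-3,7] → ·
    (1,11)@(3, 23): e=[20,-5,1] → ·
  covered (1 px):
    · · · · ·
    · · · · ·
    · · · · ·
    · · · · ·
    · · · · ·
    · · · · ·
    · · · · ·
    · · · · ·
    · · · · ·
    · · · · ·
    · # · · ·
    · · · · ·

Answer: [[1,2],[1,3],[1,4],[1,5],[1,6],[2,6],[1,7],[2,7],[2,8],[2,9],[3,10]]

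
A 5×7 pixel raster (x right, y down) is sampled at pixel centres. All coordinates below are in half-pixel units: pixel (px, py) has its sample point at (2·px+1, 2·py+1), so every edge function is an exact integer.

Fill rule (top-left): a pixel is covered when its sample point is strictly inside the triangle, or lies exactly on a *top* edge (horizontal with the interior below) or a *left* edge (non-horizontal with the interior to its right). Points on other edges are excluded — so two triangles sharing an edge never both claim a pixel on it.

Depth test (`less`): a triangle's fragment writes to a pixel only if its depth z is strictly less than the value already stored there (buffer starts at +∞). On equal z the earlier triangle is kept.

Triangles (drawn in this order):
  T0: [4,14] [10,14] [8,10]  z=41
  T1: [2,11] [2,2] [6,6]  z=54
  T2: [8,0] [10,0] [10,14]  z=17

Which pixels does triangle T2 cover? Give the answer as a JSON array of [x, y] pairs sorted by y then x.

T0:
  2·area = 24  (B↔C swapped to make it positive)
  edge (4, 14)→(8, 10): d=(4,-4) top-left  bias=+0
  edge (8, 10)→(10, 14): d=(2,4) right/bottom  bias=-1
  edge (10, 14)→(4, 14): d=(-6,0) right/bottom  bias=-1
    (4,4)@(9, 9): e=[0,-6,30] → .  [on edge]
    (3,5)@(7, 11): e=[0,6,18] → X  [on edge]
    (4,5)@(9, 11): e=[8,-2,18] → .
    (2,6)@(5, 13): e=[0,18,6] → X  [on edge]
    (4,6)@(9, 13): e=[16,2,6] → X
  covered (4 px):
    . . . . .
    . . . . .
    . . . . .
    . . . . .
    . . . . .
    . . . X .
    . . X X X
T1:
  2·area = 36
  edge (2, 11)→(2, 2): d=(0,-9) top-left  bias=+0
  edge (2, 2)→(6, 6): d=(4,4) right/bottom  bias=-1
  edge (6, 6)→(2, 11): d=(-4,5) right/bottom  bias=-1
    (0,0)@(1, 1): e=[-9,0,45] → .  [on edge]
    (1,1)@(3, 3): e=[9,0,27] → .  [on edge]
    (1,2)@(3, 5): e=[9,8,19] → X
    (2,2)@(5, 5): e=[27,0,9] → .  [on edge]
    (1,3)@(3, 7): e=[9,16,11] → X
    (2,3)@(5, 7): e=[27,8,1] → X
    (3,3)@(7, 7): e=[45,0,-9] → .  [on edge]
    (1,4)@(3, 9): e=[9,24,3] → X
    (2,4)@(5, 9): e=[27,16,-7] → .
    (4,4)@(9, 9): e=[63,0,-27] → .  [on edge]
    (1,5)@(3, 11): e=[9,32,-5] → .
  covered (4 px):
    . . . . .
    . . . . .
    . X . . .
    . X X . .
    . X . . .
    . . . . .
    . . . . .
T2:
  2·area = 28
  edge (8, 0)→(10, 0): d=(2,0) top-left  bias=+0
  edge (10, 0)→(10, 14): d=(0,14) right/bottom  bias=-1
  edge (10, 14)→(8, 0): d=(-2,-14) top-left  bias=+0
    (4,0)@(9, 1): e=[2,14,12] → X
    (4,1)@(9, 3): e=[6,14,8] → X
    (4,2)@(9, 5): e=[10,14,4] → X
    (4,3)@(9, 7): e=[14,14,0] → X  [on edge]
    (4,4)@(9, 9): e=[18,14,-4] → .
  covered (4 px):
    . . . . X
    . . . . X
    . . . . X
    . . . . X
    . . . . .
    . . . . .
    . . . . .

Answer: [[4,0],[4,1],[4,2],[4,3]]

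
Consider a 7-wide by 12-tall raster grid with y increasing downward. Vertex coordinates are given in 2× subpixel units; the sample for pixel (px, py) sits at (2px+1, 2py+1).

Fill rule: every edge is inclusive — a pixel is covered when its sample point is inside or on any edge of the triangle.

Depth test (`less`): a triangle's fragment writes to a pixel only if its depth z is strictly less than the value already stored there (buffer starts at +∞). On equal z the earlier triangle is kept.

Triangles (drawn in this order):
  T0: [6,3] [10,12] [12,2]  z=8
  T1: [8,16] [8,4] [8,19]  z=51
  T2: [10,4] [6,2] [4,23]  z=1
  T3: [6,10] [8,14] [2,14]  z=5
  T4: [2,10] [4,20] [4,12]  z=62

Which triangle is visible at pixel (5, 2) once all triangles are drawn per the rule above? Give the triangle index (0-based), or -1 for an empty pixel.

T0:
  2·area = 58  (B↔C swapped to make it positive)
  edge (6, 3)→(12, 2): d=(6,-1) inclusive
  edge (12, 2)→(10, 12): d=(-2,10) inclusive
  edge (10, 12)→(6, 3): d=(-4,-9) inclusive
    (3,1)@(7, 3): e=[1,48,9] → █
    (4,1)@(9, 3): e=[3,28,27] → █
    (5,1)@(11, 3): e=[5,8,45] → █
    (6,1)@(13, 3): e=[7,-12,63] → ·
    (3,2)@(7, 5): e=[13,44,1] → █
    (6,2)@(13, 5): e=[19,-16,55] → ·
    (3,3)@(7, 7): e=[25,40,-7] → ·
    (4,3)@(9, 7): e=[27,20,11] → █
    (5,3)@(11, 7): e=[29,0,29] → █  [on edge]
    (6,3)@(13, 7): e=[31,-20,47] → ·
    (4,4)@(9, 9): e=[39,16,3] → █
    (5,4)@(11, 9): e=[41,-4,21] → ·
    (4,8)@(9, 17): e=[87,0,-29] → ·  [on edge]
  covered (9 px):
    · · · · · · ·
    · · · █ █ █ ·
    · · · █ █ █ ·
    · · · · █ █ ·
    · · · · █ · ·
    · · · · · · ·
    · · · · · · ·
    · · · · · · ·
    · · · · · · ·
    · · · · · · ·
    · · · · · · ·
    · · · · · · ·
T1:
  degenerate (2·area = 0) — covers nothing
T2:
  2·area = 88  (B↔C swapped to make it positive)
  edge (10, 4)→(4, 23): d=(-6,19) inclusive
  edge (4, 23)→(6, 2): d=(2,-21) inclusive
  edge (6, 2)→(10, 4): d=(4,2) inclusive
    (3,1)@(7, 3): e=[63,23,2] → █
    (4,1)@(9, 3): e=[25,65,-2] → ·
    (3,2)@(7, 5): e=[51,27,10] → █
    (4,2)@(9, 5): e=[13,69,6] → █
    (5,2)@(11, 5): e=[-25,111,2] → ·
    (3,3)@(7, 7): e=[39,31,18] → █
    (5,3)@(11, 7): e=[-37,115,10] → ·
    (3,4)@(7, 9): e=[27,35,26] → █
    (4,4)@(9, 9): e=[-11,77,22] → ·
    (3,5)@(7, 11): e=[15,39,34] → █
    (4,5)@(9, 11): e=[-23,81,30] → ·
    (2,6)@(5, 13): e=[41,1,46] → █
  covered (12 px):
    · · · · · · ·
    · · · █ · · ·
    · · · █ █ · ·
    · · · █ █ · ·
    · · · █ · · ·
    · · · █ · · ·
    · · █ █ · · ·
    · · █ · · · ·
    · · █ · · · ·
    · · █ · · · ·
    · · · · · · ·
    · · · · · · ·
T3:
  2·area = 24
  edge (6, 10)→(8, 14): d=(2,4) inclusive
  edge (8, 14)→(2, 14): d=(-6,0) inclusive
  edge (2, 14)→(6, 10): d=(4,-4) inclusive
    (6,1)@(13, 3): e=[-42,66,0] → ·  [on edge]
    (5,2)@(11, 5): e=[-30,54,0] → ·  [on edge]
    (4,3)@(9, 7): e=[-18,42,0] → ·  [on edge]
    (3,4)@(7, 9): e=[-6,30,0] → ·  [on edge]
    (2,5)@(5, 11): e=[6,18,0] → █  [on edge]
    (3,5)@(7, 11): e=[-2,18,8] → ·
    (1,6)@(3, 13): e=[18,6,0] → █  [on edge]
    (3,6)@(7, 13): e=[2,6,16] → █
    (4,6)@(9, 13): e=[-6,6,24] → ·
    (0,7)@(1, 15): e=[30,-6,0] → ·  [on edge]
    (1,7)@(3, 15): e=[22,-6,8] → ·
    (2,7)@(5, 15): e=[14,-6,16] → ·
  covered (4 px):
    · · · · · · ·
    · · · · · · ·
    · · · · · · ·
    · · · · · · ·
    · · · · · · ·
    · · █ · · · ·
    · █ █ █ · · ·
    · · · · · · ·
    · · · · · · ·
    · · · · · · ·
    · · · · · · ·
    · · · · · · ·
T4:
  2·area = 16  (B↔C swapped to make it positive)
  edge (2, 10)→(4, 12): d=(2,2) inclusive
  edge (4, 12)→(4, 20): d=(0,8) inclusive
  edge (4, 20)→(2, 10): d=(-2,-10) inclusive
    (0,2)@(1, 5): e=[-8,24,0] → ·  [on edge]
    (0,4)@(1, 9): e=[0,24,-8] → ·  [on edge]
    (1,5)@(3, 11): e=[0,8,8] → █  [on edge]
    (2,5)@(5, 11): e=[-4,-8,28] → ·
    (1,6)@(3, 13): e=[4,8,4] → █
    (2,6)@(5, 13): e=[0,-8,24] → ·  [on edge]
    (1,7)@(3, 15): e=[8,8,0] → █  [on edge]
    (2,7)@(5, 15): e=[4,-8,20] → ·
    (3,7)@(7, 15): e=[0,-24,40] → ·  [on edge]
    (1,8)@(3, 17): e=[12,8,-4] → ·
    (4,8)@(9, 17): e=[0,-40,56] → ·  [on edge]
    (5,9)@(11, 19): e=[0,-56,72] → ·  [on edge]
    (6,10)@(13, 21): e=[0,-72,88] → ·  [on edge]
  covered (3 px):
    · · · · · · ·
    · · · · · · ·
    · · · · · · ·
    · · · · · · ·
    · · · · · · ·
    · █ · · · · ·
    · █ · · · · ·
    · █ · · · · ·
    · · · · · · ·
    · · · · · · ·
    · · · · · · ·
    · · · · · · ·

Z-buffer (winner per pixel, '.' = empty):
  . . . . . . .
  . . . 2 0 0 .
  . . . 2 2 0 .
  . . . 2 2 0 .
  . . . 2 0 . .
  . 4 3 2 . . .
  . 3 2 2 . . .
  . 4 2 . . . .
  . . 2 . . . .
  . . 2 . . . .
  . . . . . . .
  . . . . . . .

Result: 0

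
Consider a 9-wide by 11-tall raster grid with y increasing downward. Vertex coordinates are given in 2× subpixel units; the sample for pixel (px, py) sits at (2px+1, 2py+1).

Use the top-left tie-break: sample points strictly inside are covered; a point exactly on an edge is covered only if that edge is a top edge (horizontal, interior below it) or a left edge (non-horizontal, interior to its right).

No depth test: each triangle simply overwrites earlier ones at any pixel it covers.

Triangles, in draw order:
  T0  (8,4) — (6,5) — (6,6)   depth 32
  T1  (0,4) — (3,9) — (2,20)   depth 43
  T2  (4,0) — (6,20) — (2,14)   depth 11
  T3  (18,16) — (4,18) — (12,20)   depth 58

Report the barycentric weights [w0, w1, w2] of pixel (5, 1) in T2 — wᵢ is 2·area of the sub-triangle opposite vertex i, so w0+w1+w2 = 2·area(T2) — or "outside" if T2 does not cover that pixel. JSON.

T0:
  2·area = 2  (B↔C swapped to make it positive)
  edge (8, 4)→(6, 6): d=(-2,2) right/bottom  bias=-1
  edge (6, 6)→(6, 5): d=(0,-1) top-left  bias=+0
  edge (6, 5)→(8, 4): d=(2,-1) top-left  bias=+0
    (5,0)@(11, 1): e=[0,5,-3] → ·  [on edge]
    (4,1)@(9, 3): e=[0,3,-1] → ·  [on edge]
    (3,2)@(7, 5): e=[0,1,1] → ·  [on edge]
    (2,3)@(5, 7): e=[0,-1,3] → ·  [on edge]
    (1,4)@(3, 9): e=[0,-3,5] → ·  [on edge]
    (0,5)@(1, 11): e=[0,-5,7] → ·  [on edge]
  covered (0 px):
    · · · · · · · · ·
    · · · · · · · · ·
    · · · · · · · · ·
    · · · · · · · · ·
    · · · · · · · · ·
    · · · · · · · · ·
    · · · · · · · · ·
    · · · · · · · · ·
    · · · · · · · · ·
    · · · · · · · · ·
    · · · · · · · · ·
T1:
  2·area = 38
  edge (0, 4)→(3, 9): d=(3,5) right/bottom  bias=-1
  edge (3, 9)→(2, 20): d=(-1,11) right/bottom  bias=-1
  edge (2, 20)→(0, 4): d=(-2,-16) top-left  bias=+0
    (0,3)@(1, 7): e=[4,24,10] → #
    (1,3)@(3, 7): e=[-6,2,42] → ·
    (0,4)@(1, 9): e=[10,22,6] → #
    (1,4)@(3, 9): e=[0,0,38] → ·  [on edge]
    (0,5)@(1, 11): e=[16,20,2] → #
    (1,5)@(3, 11): e=[6,-2,34] → ·
    (0,6)@(1, 13): e=[22,18,-2] → ·
    (4,9)@(9, 19): e=[0,-76,114] → ·  [on edge]
  covered (3 px):
    · · · · · · · · ·
    · · · · · · · · ·
    · · · · · · · · ·
    # · · · · · · · ·
    # · · · · · · · ·
    # · · · · · · · ·
    · · · · · · · · ·
    · · · · · · · · ·
    · · · · · · · · ·
    · · · · · · · · ·
    · · · · · · · · ·
T2:
  2·area = 68
  edge (4, 0)→(6, 20): d=(2,20) right/bottom  bias=-1
  edge (6, 20)→(2, 14): d=(-4,-6) top-left  bias=+0
  edge (2, 14)→(4, 0): d=(2,-14) top-left  bias=+0
    (1,3)@(3, 7): e=[34,34,0] → #  [on edge]
    (2,3)@(5, 7): e=[-6,46,28] → ·
    (1,4)@(3, 9): e=[38,26,4] → #
    (2,4)@(5, 9): e=[-2,38,32] → ·
    (1,5)@(3, 11): e=[42,18,8] → #
    (2,5)@(5, 11): e=[2,30,36] → #
    (3,5)@(7, 11): e=[-38,42,64] → ·
    (1,6)@(3, 13): e=[46,10,12] → #
    (3,6)@(7, 13): e=[-34,34,68] → ·
    (1,7)@(3, 15): e=[50,2,16] → #
    (3,7)@(7, 15): e=[-30,26,72] → ·
    (1,8)@(3, 17): e=[54,-6,20] → ·
    (0,10)@(1, 21): e=[102,-34,0] → ·  [on edge]
  covered (9 px):
    · · · · · · · · ·
    · · · · · · · · ·
    · · · · · · · · ·
    · # · · · · · · ·
    · # · · · · · · ·
    · # # · · · · · ·
    · # # · · · · · ·
    · # # · · · · · ·
    · · # · · · · · ·
    · · · · · · · · ·
    · · · · · · · · ·
T3:
  2·area = 44  (B↔C swapped to make it positive)
  edge (18, 16)→(12, 20): d=(-6,4) right/bottom  bias=-1
  edge (12, 20)→(4, 18): d=(-8,-2) top-left  bias=+0
  edge (4, 18)→(18, 16): d=(14,-2) top-left  bias=+0
    (5,8)@(11, 17): e=[22,22,0] → #  [on edge]
    (6,8)@(13, 17): e=[14,26,4] → #
    (7,8)@(15, 17): e=[6,30,8] → #
    (8,8)@(17, 17): e=[-2,34,12] → ·
    (4,9)@(9, 19): e=[18,2,24] → #
    (7,9)@(15, 19): e=[-6,14,36] → ·
    (4,10)@(9, 21): e=[6,-14,52] → ·
    (5,10)@(11, 21): e=[-2,-10,56] → ·
    (6,10)@(13, 21): e=[-10,-6,60] → ·
  covered (6 px):
    · · · · · · · · ·
    · · · · · · · · ·
    · · · · · · · · ·
    · · · · · · · · ·
    · · · · · · · · ·
    · · · · · · · · ·
    · · · · · · · · ·
    · · · · · · · · ·
    · · · · · # # # ·
    · · · · # # # · ·
    · · · · · · · · ·

Final: "outside"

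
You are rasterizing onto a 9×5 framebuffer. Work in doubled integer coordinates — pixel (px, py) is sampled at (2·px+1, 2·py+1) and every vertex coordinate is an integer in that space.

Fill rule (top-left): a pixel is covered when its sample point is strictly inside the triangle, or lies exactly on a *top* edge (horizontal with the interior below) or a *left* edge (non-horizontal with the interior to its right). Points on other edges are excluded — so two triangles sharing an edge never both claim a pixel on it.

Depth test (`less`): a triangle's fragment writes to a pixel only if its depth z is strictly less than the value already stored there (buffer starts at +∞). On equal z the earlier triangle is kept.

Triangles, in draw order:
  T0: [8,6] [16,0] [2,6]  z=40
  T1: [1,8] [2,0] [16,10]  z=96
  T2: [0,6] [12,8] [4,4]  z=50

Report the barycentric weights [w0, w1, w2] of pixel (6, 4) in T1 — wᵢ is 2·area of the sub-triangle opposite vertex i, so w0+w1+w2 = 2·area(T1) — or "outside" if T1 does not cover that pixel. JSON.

T0:
  2·area = 36  (B↔C swapped to make it positive)
  edge (8, 6)→(2, 6): d=(-6,0) right/bottom  bias=-1
  edge (2, 6)→(16, 0): d=(14,-6) top-left  bias=+0
  edge (16, 0)→(8, 6): d=(-8,6) right/bottom  bias=-1
    (4,1)@(9, 3): e=[18,0,18] → X  [on edge]
    (5,1)@(11, 3): e=[18,12,6] → X
    (6,1)@(13, 3): e=[18,24,-6] → .
    (2,2)@(5, 5): e=[6,4,26] → X
    (3,2)@(7, 5): e=[6,16,14] → X
    (5,2)@(11, 5): e=[6,40,-10] → .
    (2,3)@(5, 7): e=[-6,32,10] → .
    (3,3)@(7, 7): e=[-6,44,-2] → .
    (4,3)@(9, 7): e=[-6,56,-14] → .
  covered (5 px):
    . . . . . . . . .
    . . . . X X . . .
    . . X X X . . . .
    . . . . . . . . .
    . . . . . . . . .
T1:
  2·area = 122
  edge (1, 8)→(2, 0): d=(1,-8) top-left  bias=+0
  edge (2, 0)→(16, 10): d=(14,10) right/bottom  bias=-1
  edge (16, 10)→(1, 8): d=(-15,-2) top-left  bias=+0
    (1,0)@(3, 1): e=[9,4,109] → X
    (2,0)@(5, 1): e=[25,-16,113] → .
    (1,1)@(3, 3): e=[11,32,79] → X
    (2,1)@(5, 3): e=[27,12,83] → X
    (3,1)@(7, 3): e=[43,-8,87] → .
    (1,2)@(3, 5): e=[13,60,49] → X
    (3,2)@(7, 5): e=[45,20,57] → X
    (4,2)@(9, 5): e=[61,0,61] → .  [on edge]
    (1,3)@(3, 7): e=[15,88,19] → X
    (4,3)@(9, 7): e=[63,28,31] → X
    (5,3)@(11, 7): e=[79,8,35] → X
    (6,3)@(13, 7): e=[95,-12,39] → .
  covered (14 px):
    . X . . . . . . .
    . X X . . . . . .
    . X X X . . . . .
    . X X X X X . . .
    . . . . X X X . .
T2:
  2·area = 32  (B↔C swapped to make it positive)
  edge (0, 6)→(4, 4): d=(4,-2) top-left  bias=+0
  edge (4, 4)→(12, 8): d=(8,4) right/bottom  bias=-1
  edge (12, 8)→(0, 6): d=(-12,-2) top-left  bias=+0
    (1,2)@(3, 5): e=[2,12,18] → X
    (2,2)@(5, 5): e=[6,4,22] → X
    (3,2)@(7, 5): e=[10,-4,26] → .
    (1,3)@(3, 7): e=[10,28,-6] → .
    (2,3)@(5, 7): e=[14,20,-2] → .
    (3,3)@(7, 7): e=[18,12,2] → X
    (4,3)@(9, 7): e=[22,4,6] → X
    (5,3)@(11, 7): e=[26,-4,10] → .
    (3,4)@(7, 9): e=[26,28,-22] → .
    (4,4)@(9, 9): e=[30,20,-18] → .
  covered (4 px):
    . . . . . . . . .
    . . . . . . . . .
    . X X . . . . . .
    . . . X X . . . .
    . . . . . . . . .

Answer: [16,9,97]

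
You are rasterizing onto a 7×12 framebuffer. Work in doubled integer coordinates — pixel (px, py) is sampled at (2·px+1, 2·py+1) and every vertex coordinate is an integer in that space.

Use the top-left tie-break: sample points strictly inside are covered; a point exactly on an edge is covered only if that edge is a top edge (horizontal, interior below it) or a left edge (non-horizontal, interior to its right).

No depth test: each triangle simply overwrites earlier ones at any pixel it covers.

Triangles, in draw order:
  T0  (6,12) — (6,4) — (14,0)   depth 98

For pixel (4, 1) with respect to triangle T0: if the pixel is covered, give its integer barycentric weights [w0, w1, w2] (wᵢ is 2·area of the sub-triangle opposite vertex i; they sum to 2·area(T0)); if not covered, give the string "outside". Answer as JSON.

T0:
  2·area = 64
  edge (6, 12)→(6, 4): d=(0,-8) top-left  bias=+0
  edge (6, 4)→(14, 0): d=(8,-4) top-left  bias=+0
  edge (14, 0)→(6, 12): d=(-8,12) right/bottom  bias=-1
    (6,0)@(13, 1): e=[56,4,4] → #
    (4,1)@(9, 3): e=[24,4,36] → #
    (5,1)@(11, 3): e=[40,12,12] → #
    (6,1)@(13, 3): e=[56,20,-12] → ·
    (3,2)@(7, 5): e=[8,12,44] → #
    (5,2)@(11, 5): e=[40,28,-4] → ·
    (3,3)@(7, 7): e=[8,28,28] → #
    (5,3)@(11, 7): e=[40,44,-20] → ·
    (3,4)@(7, 9): e=[8,44,12] → #
    (4,4)@(9, 9): e=[24,52,-12] → ·
    (3,5)@(7, 11): e=[8,60,-4] → ·
  covered (8 px):
    · · · · · · #
    · · · · # # ·
    · · · # # · ·
    · · · # # · ·
    · · · # · · ·
    · · · · · · ·
    · · · · · · ·
    · · · · · · ·
    · · · · · · ·
    · · · · · · ·
    · · · · · · ·
    · · · · · · ·

Answer: [4,36,24]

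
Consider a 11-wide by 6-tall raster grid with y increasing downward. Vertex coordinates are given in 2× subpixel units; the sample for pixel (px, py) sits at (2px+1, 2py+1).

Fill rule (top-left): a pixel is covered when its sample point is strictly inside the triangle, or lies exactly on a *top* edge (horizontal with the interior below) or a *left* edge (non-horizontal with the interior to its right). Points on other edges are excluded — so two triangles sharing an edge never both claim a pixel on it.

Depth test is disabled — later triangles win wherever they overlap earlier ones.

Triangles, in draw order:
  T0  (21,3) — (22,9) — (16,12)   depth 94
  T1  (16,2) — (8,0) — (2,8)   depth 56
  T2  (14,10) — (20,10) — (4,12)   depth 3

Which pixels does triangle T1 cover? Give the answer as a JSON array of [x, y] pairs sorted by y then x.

T0:
  2·area = 39
  edge (21, 3)→(22, 9): d=(1,6) right/bottom  bias=-1
  edge (22, 9)→(16, 12): d=(-6,3) right/bottom  bias=-1
  edge (16, 12)→(21, 3): d=(5,-9) top-left  bias=+0
    (10,1)@(21, 3): e=[0,39,0] → .  [on edge]
    (10,2)@(21, 5): e=[2,27,10] → X
    (9,3)@(19, 7): e=[16,21,2] → X
    (9,4)@(19, 9): e=[18,9,12] → X
    (8,5)@(17, 11): e=[32,3,4] → X
    (9,5)@(19, 11): e=[20,-3,22] → .
    (10,5)@(21, 11): e=[8,-9,40] → .
  covered (6 px):
    . . . . . . . . . . .
    . . . . . . . . . . .
    . . . . . . . . . . X
    . . . . . . . . . X X
    . . . . . . . . . X X
    . . . . . . . . X . .
T1:
  2·area = 76  (B↔C swapped to make it positive)
  edge (16, 2)→(2, 8): d=(-14,6) right/bottom  bias=-1
  edge (2, 8)→(8, 0): d=(6,-8) top-left  bias=+0
  edge (8, 0)→(16, 2): d=(8,2) right/bottom  bias=-1
    (4,0)@(9, 1): e=[56,14,6] → X
    (5,0)@(11, 1): e=[44,30,2] → X
    (6,0)@(13, 1): e=[32,46,-2] → .
    (3,1)@(7, 3): e=[40,10,26] → X
    (6,1)@(13, 3): e=[4,58,14] → X
    (7,1)@(15, 3): e=[-8,74,10] → .
    (2,2)@(5, 5): e=[24,6,46] → X
    (4,2)@(9, 5): e=[0,38,38] → .  [on edge]
    (5,2)@(11, 5): e=[-12,54,34] → .
    (6,2)@(13, 5): e=[-24,70,30] → .
    (1,3)@(3, 7): e=[8,2,66] → X
    (2,3)@(5, 7): e=[-4,18,62] → .
  covered (9 px):
    . . . . X X . . . . .
    . . . X X X X . . . .
    . . X X . . . . . . .
    . X . . . . . . . . .
    . . . . . . . . . . .
    . . . . . . . . . . .
T2:
  2·area = 12
  edge (14, 10)→(20, 10): d=(6,0) top-left  bias=+0
  edge (20, 10)→(4, 12): d=(-16,2) right/bottom  bias=-1
  edge (4, 12)→(14, 10): d=(10,-2) top-left  bias=+0
    (9,4)@(19, 9): e=[-6,18,0] → .  [on edge]
    (4,5)@(9, 11): e=[6,6,0] → X  [on edge]
    (5,5)@(11, 11): e=[6,2,4] → X
    (6,5)@(13, 11): e=[6,-2,8] → .
  covered (2 px):
    . . . . . . . . . . .
    . . . . . . . . . . .
    . . . . . . . . . . .
    . . . . . . . . . . .
    . . . . . . . . . . .
    . . . . X X . . . . .

Answer: [[4,0],[5,0],[3,1],[4,1],[5,1],[6,1],[2,2],[3,2],[1,3]]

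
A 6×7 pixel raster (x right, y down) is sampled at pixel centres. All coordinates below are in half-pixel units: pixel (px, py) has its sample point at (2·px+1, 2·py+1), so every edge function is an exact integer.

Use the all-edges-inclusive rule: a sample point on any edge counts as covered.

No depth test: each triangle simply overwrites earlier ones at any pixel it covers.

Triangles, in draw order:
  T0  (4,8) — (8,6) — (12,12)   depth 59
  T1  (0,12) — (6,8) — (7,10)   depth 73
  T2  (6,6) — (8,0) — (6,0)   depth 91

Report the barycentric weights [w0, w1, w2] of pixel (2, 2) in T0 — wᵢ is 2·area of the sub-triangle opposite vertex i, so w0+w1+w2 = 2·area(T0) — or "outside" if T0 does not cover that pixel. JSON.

T0:
  2·area = 32
  edge (4, 8)→(8, 6): d=(4,-2) inclusive
  edge (8, 6)→(12, 12): d=(4,6) inclusive
  edge (12, 12)→(4, 8): d=(-8,-4) inclusive
    (3,3)@(7, 7): e=[2,10,20] → █
    (4,3)@(9, 7): e=[6,-2,28] → ·
    (3,4)@(7, 9): e=[10,18,4] → █
    (4,4)@(9, 9): e=[14,6,12] → █
    (5,4)@(11, 9): e=[18,-6,20] → ·
    (3,5)@(7, 11): e=[18,26,-12] → ·
    (4,5)@(9, 11): e=[22,14,-4] → ·
    (5,5)@(11, 11): e=[26,2,4] → █
    (5,6)@(11, 13): e=[34,10,-12] → ·
  covered (4 px):
    · · · · · ·
    · · · · · ·
    · · · · · ·
    · · · █ · ·
    · · · █ █ ·
    · · · · · █
    · · · · · ·
T1:
  2·area = 16
  edge (0, 12)→(6, 8): d=(6,-4) inclusive
  edge (6, 8)→(7, 10): d=(1,2) inclusive
  edge (7, 10)→(0, 12): d=(-7,2) inclusive
    (2,4)@(5, 9): e=[2,3,11] → █
    (3,4)@(7, 9): e=[10,-1,7] → ·
    (1,5)@(3, 11): e=[6,9,1] → █
    (2,5)@(5, 11): e=[14,5,-3] → ·
    (1,6)@(3, 13): e=[18,11,-13] → ·
  covered (2 px):
    · · · · · ·
    · · · · · ·
    · · · · · ·
    · · · · · ·
    · · █ · · ·
    · █ · · · ·
    · · · · · ·
T2:
  2·area = 12  (B↔C swapped to make it positive)
  edge (6, 6)→(6, 0): d=(0,-6) inclusive
  edge (6, 0)→(8, 0): d=(2,0) inclusive
  edge (8, 0)→(6, 6): d=(-2,6) inclusive
    (3,0)@(7, 1): e=[6,2,4] → █
    (4,0)@(9, 1): e=[18,2,-8] → ·
    (3,1)@(7, 3): e=[6,6,0] → █  [on edge]
    (4,1)@(9, 3): e=[18,6,-12] → ·
    (3,2)@(7, 5): e=[6,10,-4] → ·
    (2,4)@(5, 9): e=[-6,18,0] → ·  [on edge]
  covered (2 px):
    · · · █ · ·
    · · · █ · ·
    · · · · · ·
    · · · · · ·
    · · · · · ·
    · · · · · ·
    · · · · · ·

Final: "outside"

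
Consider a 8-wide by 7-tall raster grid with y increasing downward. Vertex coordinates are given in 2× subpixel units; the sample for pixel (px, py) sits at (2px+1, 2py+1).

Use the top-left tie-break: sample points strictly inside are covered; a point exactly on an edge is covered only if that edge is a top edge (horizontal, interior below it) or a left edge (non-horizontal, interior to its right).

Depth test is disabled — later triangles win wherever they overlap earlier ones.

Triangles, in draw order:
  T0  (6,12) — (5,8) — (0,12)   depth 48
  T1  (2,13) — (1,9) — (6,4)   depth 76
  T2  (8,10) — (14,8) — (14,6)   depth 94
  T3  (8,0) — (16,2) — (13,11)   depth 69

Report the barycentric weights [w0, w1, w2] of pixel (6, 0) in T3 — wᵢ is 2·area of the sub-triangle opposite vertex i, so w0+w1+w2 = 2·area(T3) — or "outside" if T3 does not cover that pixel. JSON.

T0:
  2·area = 24  (B↔C swapped to make it positive)
  edge (6, 12)→(0, 12): d=(-6,0) right/bottom  bias=-1
  edge (0, 12)→(5, 8): d=(5,-4) top-left  bias=+0
  edge (5, 8)→(6, 12): d=(1,4) right/bottom  bias=-1
    (2,4)@(5, 9): e=[18,5,1] → #
    (3,4)@(7, 9): e=[18,13,-7] → ·
    (1,5)@(3, 11): e=[6,7,11] → #
    (3,5)@(7, 11): e=[6,23,-5] → ·
    (1,6)@(3, 13): e=[-6,17,13] → ·
    (2,6)@(5, 13): e=[-6,25,5] → ·
  covered (3 px):
    · · · · · · · ·
    · · · · · · · ·
    · · · · · · · ·
    · · · · · · · ·
    · · # · · · · ·
    · # # · · · · ·
    · · · · · · · ·
T1:
  2·area = 25
  edge (2, 13)→(1, 9): d=(-1,-4) top-left  bias=+0
  edge (1, 9)→(6, 4): d=(5,-5) top-left  bias=+0
  edge (6, 4)→(2, 13): d=(-4,9) right/bottom  bias=-1
    (4,0)@(9, 1): e=[40,0,-15] → ·  [on edge]
    (3,1)@(7, 3): e=[30,0,-5] → ·  [on edge]
    (2,2)@(5, 5): e=[20,0,5] → #  [on edge]
    (3,2)@(7, 5): e=[28,10,-13] → ·
    (1,3)@(3, 7): e=[10,0,15] → #  [on edge]
    (2,3)@(5, 7): e=[18,10,-3] → ·
    (0,4)@(1, 9): e=[0,0,25] → #  [on edge]
    (2,4)@(5, 9): e=[16,20,-11] → ·
    (0,5)@(1, 11): e=[-2,10,17] → ·
    (1,5)@(3, 11): e=[6,20,-1] → ·
  covered (4 px):
    · · · · · · · ·
    · · · · · · · ·
    · · # · · · · ·
    · # · · · · · ·
    # # · · · · · ·
    · · · · · · · ·
    · · · · · · · ·
T2:
  2·area = 12  (B↔C swapped to make it positive)
  edge (8, 10)→(14, 6): d=(6,-4) top-left  bias=+0
  edge (14, 6)→(14, 8): d=(0,2) right/bottom  bias=-1
  edge (14, 8)→(8, 10): d=(-6,2) right/bottom  bias=-1
    (6,3)@(13, 7): e=[2,2,8] → #
    (7,3)@(15, 7): e=[10,-2,4] → ·
    (5,4)@(11, 9): e=[6,6,0] → ·  [on edge]
    (6,4)@(13, 9): e=[14,2,-4] → ·
    (2,5)@(5, 11): e=[-6,18,0] → ·  [on edge]
  covered (1 px):
    · · · · · · · ·
    · · · · · · · ·
    · · · · · · · ·
    · · · · · · # ·
    · · · · · · · ·
    · · · · · · · ·
    · · · · · · · ·
T3:
  2·area = 78
  edge (8, 0)→(16, 2): d=(8,2) right/bottom  bias=-1
  edge (16, 2)→(13, 11): d=(-3,9) right/bottom  bias=-1
  edge (13, 11)→(8, 0): d=(-5,-11) top-left  bias=+0
    (4,0)@(9, 1): e=[6,66,6] → #
    (5,0)@(11, 1): e=[2,48,28] → #
    (6,0)@(13, 1): e=[-2,30,50] → ·
    (4,1)@(9, 3): e=[22,60,-4] → ·
    (5,1)@(11, 3): e=[18,42,18] → #
    (6,1)@(13, 3): e=[14,24,40] → #
    (7,1)@(15, 3): e=[10,6,62] → #
    (5,2)@(11, 5): e=[34,36,8] → #
    (7,2)@(15, 5): e=[26,0,52] → ·  [on edge]
    (5,3)@(11, 7): e=[50,30,-2] → ·
    (6,3)@(13, 7): e=[46,12,20] → #
    (7,3)@(15, 7): e=[42,-6,42] → ·
    (6,5)@(13, 11): e=[78,0,0] → ·  [on edge]
  covered (9 px):
    · · · · # # · ·
    · · · · · # # #
    · · · · · # # ·
    · · · · · · # ·
    · · · · · · # ·
    · · · · · · · ·
    · · · · · · · ·

Answer: "outside"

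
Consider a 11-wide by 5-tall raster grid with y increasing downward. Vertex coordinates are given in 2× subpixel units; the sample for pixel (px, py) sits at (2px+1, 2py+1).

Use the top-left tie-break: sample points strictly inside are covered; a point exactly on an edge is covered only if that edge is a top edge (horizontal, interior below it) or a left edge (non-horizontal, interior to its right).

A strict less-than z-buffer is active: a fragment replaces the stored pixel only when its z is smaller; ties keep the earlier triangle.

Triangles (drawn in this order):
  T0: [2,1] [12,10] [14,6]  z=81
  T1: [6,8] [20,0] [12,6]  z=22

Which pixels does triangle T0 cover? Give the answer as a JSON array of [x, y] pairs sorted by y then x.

T0:
  2·area = 58  (B↔C swapped to make it positive)
  edge (2, 1)→(14, 6): d=(12,5) right/bottom  bias=-1
  edge (14, 6)→(12, 10): d=(-2,4) right/bottom  bias=-1
  edge (12, 10)→(2, 1): d=(-10,-9) top-left  bias=+0
    (2,1)@(5, 3): e=[9,42,7] → #
    (3,1)@(7, 3): e=[-1,34,25] → ·
    (2,2)@(5, 5): e=[33,38,-13] → ·
    (3,2)@(7, 5): e=[23,30,5] → #
    (4,2)@(9, 5): e=[13,22,23] → #
    (5,2)@(11, 5): e=[3,14,41] → #
    (6,2)@(13, 5): e=[-7,6,59] → ·
    (3,3)@(7, 7): e=[47,26,-15] → ·
    (4,3)@(9, 7): e=[37,18,3] → #
    (6,3)@(13, 7): e=[17,2,39] → #
    (7,3)@(15, 7): e=[7,-6,57] → ·
    (4,4)@(9, 9): e=[61,14,-17] → ·
  covered (8 px):
    · · · · · · · · · · ·
    · · # · · · · · · · ·
    · · · # # # · · · · ·
    · · · · # # # · · · ·
    · · · · · # · · · · ·
T1:
  2·area = 20
  edge (6, 8)→(20, 0): d=(14,-8) top-left  bias=+0
  edge (20, 0)→(12, 6): d=(-8,6) right/bottom  bias=-1
  edge (12, 6)→(6, 8): d=(-6,2) right/bottom  bias=-1
    (7,1)@(15, 3): e=[2,6,12] → #
    (8,1)@(17, 3): e=[18,-6,8] → ·
    (10,1)@(21, 3): e=[50,-30,0] → ·  [on edge]
    (6,2)@(13, 5): e=[14,2,4] → #
    (7,2)@(15, 5): e=[30,-10,0] → ·  [on edge]
    (4,3)@(9, 7): e=[10,10,0] → ·  [on edge]
    (6,3)@(13, 7): e=[42,-14,-8] → ·
    (1,4)@(3, 9): e=[-10,30,0] → ·  [on edge]
  covered (2 px):
    · · · · · · · · · · ·
    · · · · · · · # · · ·
    · · · · · · # · · · ·
    · · · · · · · · · · ·
    · · · · · · · · · · ·

Result: [[2,1],[3,2],[4,2],[5,2],[4,3],[5,3],[6,3],[5,4]]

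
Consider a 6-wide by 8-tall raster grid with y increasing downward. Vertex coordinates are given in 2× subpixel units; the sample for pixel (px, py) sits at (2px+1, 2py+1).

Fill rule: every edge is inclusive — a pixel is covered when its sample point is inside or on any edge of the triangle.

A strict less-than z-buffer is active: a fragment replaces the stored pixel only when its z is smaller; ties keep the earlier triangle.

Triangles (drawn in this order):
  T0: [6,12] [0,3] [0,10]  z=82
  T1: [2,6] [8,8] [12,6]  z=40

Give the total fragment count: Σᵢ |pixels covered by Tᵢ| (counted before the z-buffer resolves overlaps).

T0:
  2·area = 42  (B↔C swapped to make it positive)
  edge (6, 12)→(0, 10): d=(-6,-2) inclusive
  edge (0, 10)→(0, 3): d=(0,-7) inclusive
  edge (0, 3)→(6, 12): d=(6,9) inclusive
    (0,2)@(1, 5): e=[32,7,3] → X
    (1,2)@(3, 5): e=[36,21,-15] → .
    (0,3)@(1, 7): e=[20,7,15] → X
    (1,3)@(3, 7): e=[24,21,-3] → .
    (0,4)@(1, 9): e=[8,7,27] → X
    (1,4)@(3, 9): e=[12,21,9] → X
    (2,4)@(5, 9): e=[16,35,-9] → .
    (0,5)@(1, 11): e=[-4,7,39] → .
    (1,5)@(3, 11): e=[0,21,21] → X  [on edge]
    (2,5)@(5, 11): e=[4,35,3] → X
    (3,5)@(7, 11): e=[8,49,-15] → .
    (1,6)@(3, 13): e=[-12,21,33] → .
    (4,6)@(9, 13): e=[0,63,-21] → .  [on edge]
  covered (6 px):
    . . . . . .
    . . . . . .
    X . . . . .
    X . . . . .
    X X . . . .
    . X X . . .
    . . . . . .
    . . . . . .
T1:
  2·area = 20  (B↔C swapped to make it positive)
  edge (2, 6)→(12, 6): d=(10,0) inclusive
  edge (12, 6)→(8, 8): d=(-4,2) inclusive
  edge (8, 8)→(2, 6): d=(-6,-2) inclusive
    (2,3)@(5, 7): e=[10,10,0] → X  [on edge]
    (3,3)@(7, 7): e=[10,6,4] → X
    (4,3)@(9, 7): e=[10,2,8] → X
    (5,3)@(11, 7): e=[10,-2,12] → .
    (2,4)@(5, 9): e=[30,2,-12] → .
    (3,4)@(7, 9): e=[30,-2,-8] → .
    (4,4)@(9, 9): e=[30,-6,-4] → .
    (5,4)@(11, 9): e=[30,-10,0] → .  [on edge]
  covered (3 px):
    . . . . . .
    . . . . . .
    . . . . . .
    . . X X X .
    . . . . . .
    . . . . . .
    . . . . . .
    . . . . . .

Answer: 9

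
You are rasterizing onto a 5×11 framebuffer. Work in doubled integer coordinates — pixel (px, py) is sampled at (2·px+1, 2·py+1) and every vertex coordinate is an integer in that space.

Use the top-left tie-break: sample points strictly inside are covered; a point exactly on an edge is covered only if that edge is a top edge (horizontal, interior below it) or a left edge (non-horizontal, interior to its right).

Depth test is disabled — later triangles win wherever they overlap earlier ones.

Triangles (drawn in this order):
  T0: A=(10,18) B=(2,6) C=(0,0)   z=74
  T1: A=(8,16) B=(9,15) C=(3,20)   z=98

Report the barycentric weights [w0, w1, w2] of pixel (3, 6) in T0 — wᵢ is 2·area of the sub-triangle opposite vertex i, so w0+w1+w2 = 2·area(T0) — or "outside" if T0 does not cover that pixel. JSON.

T0:
  2·area = 24
  edge (10, 18)→(2, 6): d=(-8,-12) top-left  bias=+0
  edge (2, 6)→(0, 0): d=(-2,-6) top-left  bias=+0
  edge (0, 0)→(10, 18): d=(10,18) right/bottom  bias=-1
    (0,1)@(1, 3): e=[12,0,12] → #  [on edge]
    (1,1)@(3, 3): e=[36,12,-24] → ·
    (0,2)@(1, 5): e=[-4,-4,32] → ·
    (1,3)@(3, 7): e=[4,4,16] → #
    (2,3)@(5, 7): e=[28,16,-20] → ·
    (1,4)@(3, 9): e=[-12,0,36] → ·  [on edge]
    (2,4)@(5, 9): e=[12,12,0] → ·  [on edge]
    (3,6)@(7, 13): e=[4,16,4] → #
    (4,6)@(9, 13): e=[28,28,-32] → ·
    (2,7)@(5, 15): e=[-36,0,60] → ·  [on edge]
    (3,7)@(7, 15): e=[-12,12,24] → ·
    (3,10)@(7, 21): e=[-60,0,84] → ·  [on edge]
  covered (3 px):
    · · · · ·
    # · · · ·
    · · · · ·
    · # · · ·
    · · · · ·
    · · · · ·
    · · · # ·
    · · · · ·
    · · · · ·
    · · · · ·
    · · · · ·
T1:
  2·area = 1  (B↔C swapped to make it positive)
  edge (8, 16)→(3, 20): d=(-5,4) right/bottom  bias=-1
  edge (3, 20)→(9, 15): d=(6,-5) top-left  bias=+0
  edge (9, 15)→(8, 16): d=(-1,1) right/bottom  bias=-1
    (4,7)@(9, 15): e=[1,0,0] → ·  [on edge]
    (3,8)@(7, 17): e=[-1,2,0] → ·  [on edge]
    (2,9)@(5, 19): e=[-3,4,0] → ·  [on edge]
    (1,10)@(3, 21): e=[-5,6,0] → ·  [on edge]
  covered (0 px):
    · · · · ·
    · · · · ·
    · · · · ·
    · · · · ·
    · · · · ·
    · · · · ·
    · · · · ·
    · · · · ·
    · · · · ·
    · · · · ·
    · · · · ·

Result: [16,4,4]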